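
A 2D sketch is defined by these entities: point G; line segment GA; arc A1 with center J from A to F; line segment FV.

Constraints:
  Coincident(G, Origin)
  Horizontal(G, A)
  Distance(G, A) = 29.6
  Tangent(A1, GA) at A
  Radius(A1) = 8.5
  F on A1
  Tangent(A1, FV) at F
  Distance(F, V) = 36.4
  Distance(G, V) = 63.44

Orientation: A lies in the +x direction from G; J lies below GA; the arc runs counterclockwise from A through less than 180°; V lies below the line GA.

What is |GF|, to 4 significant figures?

27.54

Checks: |JF| = 8.500 ✓; ∠(JF, FV) = 90.00° ✓; |FV| = 36.40 ✓; |GV| = 63.44 ✓.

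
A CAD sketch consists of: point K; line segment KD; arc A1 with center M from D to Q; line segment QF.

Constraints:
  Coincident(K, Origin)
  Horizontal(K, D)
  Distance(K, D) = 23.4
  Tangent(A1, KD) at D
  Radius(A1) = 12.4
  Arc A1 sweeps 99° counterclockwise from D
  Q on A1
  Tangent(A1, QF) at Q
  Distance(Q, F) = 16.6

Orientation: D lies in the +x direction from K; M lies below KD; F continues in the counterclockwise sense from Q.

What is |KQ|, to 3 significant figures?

18.2

A1 meets KD tangentially, so MD is at right angles to KD, so M = D + (0, -12.4) = (23.4, -12.4). On A1, D sits at bearing 90° from M; a 99° counterclockwise sweep puts Q at bearing 189°, so Q = M + 12.4·(cos 189°, sin 189°) = (11.2, -14.3). Then |KQ| = |Q − K| = 18.2.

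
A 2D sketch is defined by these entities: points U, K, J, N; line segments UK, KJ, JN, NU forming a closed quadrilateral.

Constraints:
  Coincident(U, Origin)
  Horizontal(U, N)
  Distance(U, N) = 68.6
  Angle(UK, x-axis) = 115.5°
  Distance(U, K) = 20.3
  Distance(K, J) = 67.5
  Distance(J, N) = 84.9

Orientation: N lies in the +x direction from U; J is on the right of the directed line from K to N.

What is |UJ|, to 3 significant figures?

48.7

Checks: |KJ| = 67.50 ✓; |JN| = 84.90 ✓.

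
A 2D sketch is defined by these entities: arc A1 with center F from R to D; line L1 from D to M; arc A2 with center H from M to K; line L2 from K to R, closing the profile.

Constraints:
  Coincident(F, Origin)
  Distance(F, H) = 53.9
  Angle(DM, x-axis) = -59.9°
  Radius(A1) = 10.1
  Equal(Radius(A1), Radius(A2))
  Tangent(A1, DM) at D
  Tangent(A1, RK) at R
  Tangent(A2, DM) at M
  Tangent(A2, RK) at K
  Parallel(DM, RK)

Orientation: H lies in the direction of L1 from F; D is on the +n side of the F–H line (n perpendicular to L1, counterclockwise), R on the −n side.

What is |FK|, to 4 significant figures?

54.84

Tangency of A1 to both parallel lines with radius 10.1 puts D and R at F ± 10.1·n: D = (8.738, 5.065), R = (-8.738, -5.065). Equal radii place M and K the same way about H: M = H + 10.1·n = (35.77, -41.57), K = H − 10.1·n = (18.29, -51.70). Then |FK| = |K − F| = 54.84.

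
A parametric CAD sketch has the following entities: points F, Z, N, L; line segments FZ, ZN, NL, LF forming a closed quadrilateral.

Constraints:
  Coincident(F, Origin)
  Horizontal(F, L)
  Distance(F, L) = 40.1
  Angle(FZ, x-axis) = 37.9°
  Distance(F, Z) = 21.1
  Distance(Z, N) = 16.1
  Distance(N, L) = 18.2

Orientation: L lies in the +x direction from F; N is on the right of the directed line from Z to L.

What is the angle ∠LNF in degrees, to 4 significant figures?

167.3°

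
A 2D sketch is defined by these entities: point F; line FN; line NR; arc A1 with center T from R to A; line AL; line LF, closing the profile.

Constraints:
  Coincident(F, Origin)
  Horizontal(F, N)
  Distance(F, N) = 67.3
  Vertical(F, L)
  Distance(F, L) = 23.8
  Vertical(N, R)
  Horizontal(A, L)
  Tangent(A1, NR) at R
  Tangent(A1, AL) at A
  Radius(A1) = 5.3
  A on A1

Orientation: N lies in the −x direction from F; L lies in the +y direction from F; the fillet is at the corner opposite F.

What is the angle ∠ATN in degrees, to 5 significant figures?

164.01°

F is at the origin; F and N share the same y with |FN| = 67.3 and N on the −x side, so N = (-67.300, 0.0000). FL is vertical with |FL| = 23.8 and L on the +y side, so L = (0.0000, 23.800). The virtual corner opposite F is at (-67.300, 23.800). The tangent condition forces TR to be normal to NR and A1 meets AL tangentially, so TA is at right angles to AL, with radius 5.3, so the center T sits 5.3 in from both sides at T = (-62.000, 18.500). That places the tangent points at R = (-67.300, 18.500) on NR and A = (-62.000, 23.800) on AL. Then cos ∠ATN = TA·TN / (|TA||TN|), giving 164.01°.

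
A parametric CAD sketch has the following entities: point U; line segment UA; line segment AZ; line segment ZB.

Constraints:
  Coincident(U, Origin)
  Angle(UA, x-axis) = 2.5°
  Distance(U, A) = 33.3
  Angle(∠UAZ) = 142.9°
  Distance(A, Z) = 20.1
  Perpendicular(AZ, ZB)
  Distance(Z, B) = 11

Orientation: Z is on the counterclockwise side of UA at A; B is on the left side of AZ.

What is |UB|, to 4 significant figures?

47.54

U is at the origin; UA runs at 2.5° with length 33.3, so A = 33.3·(cos 2.5°, sin 2.5°) = (33.27, 1.453). ∠UAZ = 142.9°, so AZ runs at 2.5° + (180° − 142.9°) = 39.60° from the x-axis; with |AZ| = 20.1, Z = A + 20.1·(cos 39.60°, sin 39.60°) = (48.76, 14.26). AZ ⟂ ZB; with |ZB| = 11.0 on the left of AZ, B = Z + 11.0·(-0.6374, 0.7705) = (41.74, 22.74). Then |UB| = |B − U| = 47.54.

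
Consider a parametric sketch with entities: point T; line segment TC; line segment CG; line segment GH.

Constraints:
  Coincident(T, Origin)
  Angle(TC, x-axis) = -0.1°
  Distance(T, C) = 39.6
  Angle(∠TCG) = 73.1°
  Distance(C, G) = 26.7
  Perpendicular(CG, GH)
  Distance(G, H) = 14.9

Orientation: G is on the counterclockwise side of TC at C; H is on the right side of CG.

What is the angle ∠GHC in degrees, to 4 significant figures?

60.84°

T is at the origin; TC runs at -0.1° with length 39.6, so C = 39.6·(cos -0.1°, sin -0.1°) = (39.60, -0.06912). ∠TCG = 73.1°, so CG runs at -0.1° + (180° − 73.1°) = 106.8° from the x-axis; with |CG| = 26.7, G = C + 26.7·(cos 106.8°, sin 106.8°) = (31.88, 25.49). CG is perpendicular to GH; with |GH| = 14.9 on the right of CG, H = G + 14.9·(0.9573, 0.2890) = (46.15, 29.80). Then cos ∠GHC = HG·HC / (|HG||HC|), giving 60.84°.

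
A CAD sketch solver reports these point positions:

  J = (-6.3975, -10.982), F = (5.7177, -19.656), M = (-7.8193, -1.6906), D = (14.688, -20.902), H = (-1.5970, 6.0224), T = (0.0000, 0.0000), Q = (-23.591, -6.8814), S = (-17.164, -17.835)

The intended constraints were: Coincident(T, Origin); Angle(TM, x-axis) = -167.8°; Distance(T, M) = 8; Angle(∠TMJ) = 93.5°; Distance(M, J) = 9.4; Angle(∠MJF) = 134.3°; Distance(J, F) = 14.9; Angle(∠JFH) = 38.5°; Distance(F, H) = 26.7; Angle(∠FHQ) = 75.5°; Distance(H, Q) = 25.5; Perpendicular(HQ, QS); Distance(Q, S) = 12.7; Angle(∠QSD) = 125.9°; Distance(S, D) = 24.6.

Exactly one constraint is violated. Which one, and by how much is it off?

Distance(S, D) = 24.6 — off by 7.40.

T = (0.00, 0.00) ✓; TM at -167.8° ✓; |TM| = 8.000 ✓; ∠TMJ = 93.50° ✓; |MJ| = 9.400 ✓; ∠MJF = 134.3° ✓; |JF| = 14.90 ✓; ∠JFH = 38.50° ✓; |FH| = 26.70 ✓; ∠FHQ = 75.50° ✓; |HQ| = 25.50 ✓; ∠(HQ, QS) = 90.00° ✓; |QS| = 12.70 ✓; ∠QSD = 125.9° ✓; |SD| = 32.00 ✗.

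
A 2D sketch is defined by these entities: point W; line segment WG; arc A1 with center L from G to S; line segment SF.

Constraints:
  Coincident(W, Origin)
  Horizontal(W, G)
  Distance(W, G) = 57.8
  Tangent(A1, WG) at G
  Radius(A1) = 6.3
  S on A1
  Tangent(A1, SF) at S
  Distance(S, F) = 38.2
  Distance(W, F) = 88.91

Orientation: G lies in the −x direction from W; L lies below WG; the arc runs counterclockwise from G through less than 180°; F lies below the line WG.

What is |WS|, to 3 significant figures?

63.5

Checks: |LS| = 6.300 ✓; ∠(LS, SF) = 90.00° ✓; |SF| = 38.20 ✓; |WF| = 88.91 ✓.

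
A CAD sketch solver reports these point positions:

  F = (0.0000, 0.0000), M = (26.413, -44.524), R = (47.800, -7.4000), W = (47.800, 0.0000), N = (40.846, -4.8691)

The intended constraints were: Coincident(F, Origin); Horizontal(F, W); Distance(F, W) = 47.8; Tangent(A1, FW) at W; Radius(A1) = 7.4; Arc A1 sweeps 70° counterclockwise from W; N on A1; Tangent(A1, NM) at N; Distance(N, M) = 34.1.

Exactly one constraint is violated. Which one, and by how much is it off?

Distance(N, M) = 34.1 — off by 8.10.

F = (0.00, 0.00) ✓; F.y = 0.00, W.y = 0.00 ✓; |FW| = 47.80 ✓; ∠(RW, WF) = 90.00° ✓; |RW| = 7.400 ✓; bearing(R→N) − bearing(R→W) = 70.00° ✓; |RN| = 7.400 ✓; ∠(RN, NM) = 90.00° ✓; |NM| = 42.20 ✗.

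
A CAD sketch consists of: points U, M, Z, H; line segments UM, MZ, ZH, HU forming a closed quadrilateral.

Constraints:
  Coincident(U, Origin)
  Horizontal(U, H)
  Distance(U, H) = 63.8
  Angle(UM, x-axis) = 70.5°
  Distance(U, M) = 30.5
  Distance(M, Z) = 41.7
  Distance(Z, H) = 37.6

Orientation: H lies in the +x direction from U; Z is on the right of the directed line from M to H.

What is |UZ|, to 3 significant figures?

28.9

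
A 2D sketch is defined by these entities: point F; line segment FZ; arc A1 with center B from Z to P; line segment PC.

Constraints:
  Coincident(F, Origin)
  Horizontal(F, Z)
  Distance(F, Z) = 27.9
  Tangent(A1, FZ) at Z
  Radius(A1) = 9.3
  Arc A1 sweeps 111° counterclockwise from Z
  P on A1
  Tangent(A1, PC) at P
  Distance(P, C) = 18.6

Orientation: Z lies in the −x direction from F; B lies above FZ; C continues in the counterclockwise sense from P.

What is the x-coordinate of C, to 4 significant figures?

-25.88

F is at the origin; FZ is horizontal with |FZ| = 27.9 and Z on the −x side, so Z = (-27.90, 0.000). Tangency of A1 to FZ means the radius BZ is perpendicular to FZ, so B = Z + (0, 9.3) = (-27.90, 9.300). On A1, Z sits at bearing -90° from B; a 111° counterclockwise sweep puts P at bearing 21°, so P = B + 9.3·(cos 21°, sin 21°) = (-19.22, 12.63). The tangent condition forces BP to be normal to PC, so PC runs along (−sin 21°, cos 21°); with |PC| = 18.6, C = (-25.88, 30.00). So C.x = -25.88.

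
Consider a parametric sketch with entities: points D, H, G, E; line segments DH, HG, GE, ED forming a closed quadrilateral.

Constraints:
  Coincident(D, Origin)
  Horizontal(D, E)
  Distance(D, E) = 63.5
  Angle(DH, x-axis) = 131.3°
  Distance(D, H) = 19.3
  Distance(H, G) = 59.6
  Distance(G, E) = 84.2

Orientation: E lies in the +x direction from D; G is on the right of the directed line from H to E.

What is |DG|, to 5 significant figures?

45.552

Checks: |HG| = 59.60 ✓; |GE| = 84.20 ✓.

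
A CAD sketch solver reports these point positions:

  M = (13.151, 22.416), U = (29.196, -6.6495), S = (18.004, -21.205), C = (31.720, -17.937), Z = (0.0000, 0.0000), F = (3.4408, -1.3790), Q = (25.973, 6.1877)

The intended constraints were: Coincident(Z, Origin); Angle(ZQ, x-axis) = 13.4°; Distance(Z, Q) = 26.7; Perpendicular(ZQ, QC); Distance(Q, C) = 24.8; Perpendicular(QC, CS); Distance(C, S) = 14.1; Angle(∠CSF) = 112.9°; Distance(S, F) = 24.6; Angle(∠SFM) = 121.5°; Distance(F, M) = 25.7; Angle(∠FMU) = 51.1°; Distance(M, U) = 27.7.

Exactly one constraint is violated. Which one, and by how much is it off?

Distance(M, U) = 27.7 — off by 5.50.

Z = (0.00, 0.00) ✓; ZQ at 13.40° ✓; |ZQ| = 26.70 ✓; ∠(ZQ, QC) = 90.00° ✓; |QC| = 24.80 ✓; ∠(QC, CS) = 90.00° ✓; |CS| = 14.10 ✓; ∠CSF = 112.9° ✓; |SF| = 24.60 ✓; ∠SFM = 121.5° ✓; |FM| = 25.70 ✓; ∠FMU = 51.10° ✓; |MU| = 33.20 ✗.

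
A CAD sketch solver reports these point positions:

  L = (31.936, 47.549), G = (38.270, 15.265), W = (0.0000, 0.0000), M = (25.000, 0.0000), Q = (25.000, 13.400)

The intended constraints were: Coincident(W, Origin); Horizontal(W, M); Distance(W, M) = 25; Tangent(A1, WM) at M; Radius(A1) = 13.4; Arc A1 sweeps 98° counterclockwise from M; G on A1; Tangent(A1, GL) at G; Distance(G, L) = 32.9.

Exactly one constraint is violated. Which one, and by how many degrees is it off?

Tangent(A1, GL) at G — off by 3.10°.

W = (0.00, 0.00) ✓; W.y = 0.00, M.y = 0.00 ✓; |WM| = 25.00 ✓; ∠(QM, MW) = 90.00° ✓; |QM| = 13.40 ✓; bearing(Q→G) − bearing(Q→M) = 98.00° ✓; |QG| = 13.40 ✓; ∠(QG, GL) = 86.90° ✗; |GL| = 32.90 ✓.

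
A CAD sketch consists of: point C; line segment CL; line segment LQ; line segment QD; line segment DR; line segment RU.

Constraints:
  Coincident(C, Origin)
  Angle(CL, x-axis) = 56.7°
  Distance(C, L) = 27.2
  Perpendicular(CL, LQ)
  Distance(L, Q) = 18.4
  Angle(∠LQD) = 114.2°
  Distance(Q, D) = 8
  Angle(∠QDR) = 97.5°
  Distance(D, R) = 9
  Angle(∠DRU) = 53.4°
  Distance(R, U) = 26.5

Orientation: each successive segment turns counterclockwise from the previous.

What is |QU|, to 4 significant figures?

14.53

C is at the origin; CL runs at 56.7° with length 27.2, so L = (14.93, 22.73). CL is perpendicular to LQ, so LQ runs at 146.7°; with |LQ| = 18.4, Q = (-0.4454, 32.84). ∠LQD = 114.2° gives QD at -147.5° from the x-axis; with |QD| = 8.0, D = (-7.193, 28.54). ∠QDR = 97.5° gives DR at -65.00° from the x-axis; with |DR| = 9.0, R = (-3.389, 20.38). ∠DRU = 53.4° gives RU at 61.60° from the x-axis; with |RU| = 26.5, U = (9.215, 43.69). Then |QU| = |U − Q| = 14.53.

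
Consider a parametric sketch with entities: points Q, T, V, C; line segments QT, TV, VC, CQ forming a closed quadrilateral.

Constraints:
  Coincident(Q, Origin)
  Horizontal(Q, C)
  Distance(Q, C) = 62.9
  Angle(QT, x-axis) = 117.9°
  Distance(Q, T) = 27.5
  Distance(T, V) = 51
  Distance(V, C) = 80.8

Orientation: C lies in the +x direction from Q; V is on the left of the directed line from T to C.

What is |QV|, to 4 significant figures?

68.08

Q is at the origin; QC is horizontal with |QC| = 62.9 and C in +x, so C = (62.9, 0). QT runs at 117.9° with |QT| = 27.5, so T = (-12.87, 24.30). V is determined by |TV| = 51.0 and |VC| = 80.8 together: it lies at the intersection of circle(T, 51.0) and circle(C, 80.8). With |TC| = 79.57, the foot of the radical line on TC is 15.10 from T and the perpendicular offset is √(51.0² − 15.10²) = 48.71. Taking the left-of-TC solution: V = (16.39, 66.07).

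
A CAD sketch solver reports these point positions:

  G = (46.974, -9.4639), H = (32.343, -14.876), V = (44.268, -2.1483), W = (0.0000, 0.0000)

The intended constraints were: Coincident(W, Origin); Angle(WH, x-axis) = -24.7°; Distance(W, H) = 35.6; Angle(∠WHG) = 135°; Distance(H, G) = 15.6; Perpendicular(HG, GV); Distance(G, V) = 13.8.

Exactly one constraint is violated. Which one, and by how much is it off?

Distance(G, V) = 13.8 — off by 6.00.

W = (0.00, 0.00) ✓; WH at -24.70° ✓; |WH| = 35.60 ✓; ∠WHG = 135.0° ✓; |HG| = 15.60 ✓; ∠(HG, GV) = 90.00° ✓; |GV| = 7.800 ✗.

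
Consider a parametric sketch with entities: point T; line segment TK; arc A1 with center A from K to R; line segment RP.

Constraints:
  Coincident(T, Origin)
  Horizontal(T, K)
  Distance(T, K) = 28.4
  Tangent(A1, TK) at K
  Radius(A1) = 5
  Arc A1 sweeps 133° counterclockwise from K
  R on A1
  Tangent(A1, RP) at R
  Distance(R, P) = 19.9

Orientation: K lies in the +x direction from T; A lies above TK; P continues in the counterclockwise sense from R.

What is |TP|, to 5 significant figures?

29.479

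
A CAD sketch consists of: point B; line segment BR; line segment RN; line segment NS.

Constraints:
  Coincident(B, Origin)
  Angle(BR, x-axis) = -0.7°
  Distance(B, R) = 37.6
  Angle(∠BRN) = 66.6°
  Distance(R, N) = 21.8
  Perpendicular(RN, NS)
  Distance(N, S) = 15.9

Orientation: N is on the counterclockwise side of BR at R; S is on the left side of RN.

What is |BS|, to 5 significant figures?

19.834

B is at the origin; BR runs at -0.7° with length 37.6, so R = 37.6·(cos -0.7°, sin -0.7°) = (37.597, -0.45936). ∠BRN = 66.6°, so RN runs at -0.7° + (180° − 66.6°) = 112.70° from the x-axis; with |RN| = 21.8, N = R + 21.8·(cos 112.70°, sin 112.70°) = (29.184, 19.652). The perpendicularity gives NS at right angles to RN; with |NS| = 15.9 on the left of RN, S = N + 15.9·(-0.92254, -0.38591) = (14.516, 13.516). Then |BS| = |S − B| = 19.834.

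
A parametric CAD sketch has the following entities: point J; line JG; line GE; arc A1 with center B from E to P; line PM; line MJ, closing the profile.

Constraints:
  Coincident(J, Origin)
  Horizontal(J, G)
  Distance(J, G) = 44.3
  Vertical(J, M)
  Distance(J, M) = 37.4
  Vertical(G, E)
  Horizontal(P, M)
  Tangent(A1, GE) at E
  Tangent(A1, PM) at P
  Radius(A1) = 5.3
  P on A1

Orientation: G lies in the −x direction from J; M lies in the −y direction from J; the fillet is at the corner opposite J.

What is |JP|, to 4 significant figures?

54.03

The virtual corner opposite J is at (-44.30, -37.40). The tangent condition forces BE to be normal to GE and the tangent condition forces BP to be normal to PM, with radius 5.3, so the center B sits 5.3 in from both sides at B = (-39.00, -32.10). That places the tangent points at E = (-44.30, -32.10) on GE and P = (-39.00, -37.40) on PM. Then |JP| = |P − J| = 54.03.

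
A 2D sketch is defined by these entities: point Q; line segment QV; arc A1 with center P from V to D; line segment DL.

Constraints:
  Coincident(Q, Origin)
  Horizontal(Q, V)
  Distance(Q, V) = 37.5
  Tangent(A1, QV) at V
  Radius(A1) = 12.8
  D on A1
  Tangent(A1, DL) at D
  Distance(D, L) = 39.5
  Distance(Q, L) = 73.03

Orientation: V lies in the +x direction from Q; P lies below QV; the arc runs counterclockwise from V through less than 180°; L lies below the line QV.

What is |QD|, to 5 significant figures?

34.211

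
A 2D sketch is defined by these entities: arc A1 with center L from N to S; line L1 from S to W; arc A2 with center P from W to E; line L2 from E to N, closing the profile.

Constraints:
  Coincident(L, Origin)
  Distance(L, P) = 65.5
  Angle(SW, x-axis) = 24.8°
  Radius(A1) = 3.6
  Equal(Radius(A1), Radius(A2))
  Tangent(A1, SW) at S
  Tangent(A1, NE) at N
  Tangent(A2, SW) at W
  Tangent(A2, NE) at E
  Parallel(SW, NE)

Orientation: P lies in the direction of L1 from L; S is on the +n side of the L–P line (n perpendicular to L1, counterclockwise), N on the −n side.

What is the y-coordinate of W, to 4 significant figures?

30.74

The slot axis is L1's direction at 24.8°, so u = (cos 24.8°, sin 24.8°) = (0.9078, 0.4195) and n = (−sin 24.8°, cos 24.8°) = (-0.4195, 0.9078). L is at the origin and P lies 65.5 along u from L, so P = 65.5·u = (59.46, 27.47). Tangency of A1 to both parallel lines with radius 3.6 puts S and N at L ± 3.6·n: S = (-1.510, 3.268), N = (1.510, -3.268). Equal radii place W and E the same way about P: W = P + 3.6·n = (57.95, 30.74), E = P − 3.6·n = (60.97, 24.21). So W.y = 30.74.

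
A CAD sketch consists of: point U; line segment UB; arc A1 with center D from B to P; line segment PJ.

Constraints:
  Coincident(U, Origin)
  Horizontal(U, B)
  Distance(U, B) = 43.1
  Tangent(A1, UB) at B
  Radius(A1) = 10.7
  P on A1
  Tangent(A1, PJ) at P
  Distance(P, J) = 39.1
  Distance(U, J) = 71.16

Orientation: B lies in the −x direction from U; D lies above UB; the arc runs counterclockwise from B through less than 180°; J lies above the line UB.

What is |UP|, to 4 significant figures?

36.72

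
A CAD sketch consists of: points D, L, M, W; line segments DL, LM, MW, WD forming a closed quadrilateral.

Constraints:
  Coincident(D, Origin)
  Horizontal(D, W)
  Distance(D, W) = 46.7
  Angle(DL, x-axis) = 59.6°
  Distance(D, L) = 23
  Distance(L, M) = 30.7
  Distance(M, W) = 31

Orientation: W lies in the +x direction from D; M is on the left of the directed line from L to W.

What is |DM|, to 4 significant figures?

50.60

Checks: |LM| = 30.70 ✓; |MW| = 31.00 ✓.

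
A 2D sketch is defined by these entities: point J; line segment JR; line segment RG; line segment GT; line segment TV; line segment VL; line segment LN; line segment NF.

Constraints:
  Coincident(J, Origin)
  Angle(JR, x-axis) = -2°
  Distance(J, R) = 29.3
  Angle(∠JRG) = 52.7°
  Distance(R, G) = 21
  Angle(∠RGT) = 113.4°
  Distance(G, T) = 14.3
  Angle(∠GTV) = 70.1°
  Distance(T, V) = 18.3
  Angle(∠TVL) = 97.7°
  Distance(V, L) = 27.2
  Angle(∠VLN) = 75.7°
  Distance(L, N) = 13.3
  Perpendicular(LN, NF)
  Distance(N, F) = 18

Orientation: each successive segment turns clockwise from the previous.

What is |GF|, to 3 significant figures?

8.37

J is at the origin; JR runs at -2.0° with length 29.3, so R = (29.3, -1.02). ∠JRG = 52.7° gives RG at -129° from the x-axis; with |RG| = 21.0, G = (16.0, -17.3). ∠RGT = 113.4° gives GT at 164° from the x-axis; with |GT| = 14.3, T = (2.23, -13.4). ∠GTV = 70.1° gives TV at 54.2° from the x-axis; with |TV| = 18.3, V = (12.9, 1.49). ∠TVL = 97.7° gives VL at -28.1° from the x-axis; with |VL| = 27.2, L = (36.9, -11.3). ∠VLN = 75.7° gives LN at -132° from the x-axis; with |LN| = 13.3, N = (28.0, -21.1). LN is perpendicular to NF, so NF runs at 138°; with |NF| = 18.0, F = (14.7, -9.01). Then |GF| = |F − G| = 8.37.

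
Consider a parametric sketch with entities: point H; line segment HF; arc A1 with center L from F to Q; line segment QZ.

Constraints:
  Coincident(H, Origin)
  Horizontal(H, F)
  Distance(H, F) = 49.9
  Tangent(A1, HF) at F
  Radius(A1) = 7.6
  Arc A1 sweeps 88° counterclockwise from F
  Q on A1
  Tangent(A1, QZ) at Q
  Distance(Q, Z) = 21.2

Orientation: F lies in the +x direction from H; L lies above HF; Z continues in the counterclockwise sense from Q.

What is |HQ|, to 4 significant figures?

57.96

Since A1 is tangent to HF there, LF ⟂ HF, so L = F + (0, 7.6) = (49.90, 7.600). On A1, F sits at bearing -90° from L; an 88° counterclockwise sweep puts Q at bearing -2°, so Q = L + 7.6·(cos -2°, sin -2°) = (57.50, 7.335). Then |HQ| = |Q − H| = 57.96.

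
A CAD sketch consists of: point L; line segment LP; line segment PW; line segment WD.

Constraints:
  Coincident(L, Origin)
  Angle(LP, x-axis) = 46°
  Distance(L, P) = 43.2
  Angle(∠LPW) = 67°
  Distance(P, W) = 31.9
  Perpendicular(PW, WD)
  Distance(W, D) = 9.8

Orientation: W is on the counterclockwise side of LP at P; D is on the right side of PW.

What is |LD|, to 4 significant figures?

51.79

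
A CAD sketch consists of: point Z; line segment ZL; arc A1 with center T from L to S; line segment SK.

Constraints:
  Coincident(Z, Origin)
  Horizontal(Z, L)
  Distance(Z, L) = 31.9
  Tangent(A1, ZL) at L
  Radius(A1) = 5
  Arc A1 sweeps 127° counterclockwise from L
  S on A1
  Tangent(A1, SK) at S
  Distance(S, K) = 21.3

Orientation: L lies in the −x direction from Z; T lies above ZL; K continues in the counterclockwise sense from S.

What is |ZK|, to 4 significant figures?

47.80

Z is at the origin; ZL is horizontal with |ZL| = 31.9 and L on the −x side, so L = (-31.90, 0.000). The tangent condition forces TL to be normal to ZL, so T = L + (0, 5) = (-31.90, 5.000). On A1, L sits at bearing -90° from T; a 127° counterclockwise sweep puts S at bearing 37°, so S = T + 5.0·(cos 37°, sin 37°) = (-27.91, 8.009). The tangent condition forces TS to be normal to SK, so SK runs along (−sin 37°, cos 37°); with |SK| = 21.3, K = (-40.73, 25.02). Then |ZK| = |K − Z| = 47.80.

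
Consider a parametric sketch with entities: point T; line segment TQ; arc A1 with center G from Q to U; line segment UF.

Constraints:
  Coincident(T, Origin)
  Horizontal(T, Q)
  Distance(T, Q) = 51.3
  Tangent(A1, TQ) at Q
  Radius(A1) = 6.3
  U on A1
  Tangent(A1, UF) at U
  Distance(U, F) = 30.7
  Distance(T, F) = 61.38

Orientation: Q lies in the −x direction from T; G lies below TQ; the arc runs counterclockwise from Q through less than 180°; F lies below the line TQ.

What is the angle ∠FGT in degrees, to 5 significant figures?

92.016°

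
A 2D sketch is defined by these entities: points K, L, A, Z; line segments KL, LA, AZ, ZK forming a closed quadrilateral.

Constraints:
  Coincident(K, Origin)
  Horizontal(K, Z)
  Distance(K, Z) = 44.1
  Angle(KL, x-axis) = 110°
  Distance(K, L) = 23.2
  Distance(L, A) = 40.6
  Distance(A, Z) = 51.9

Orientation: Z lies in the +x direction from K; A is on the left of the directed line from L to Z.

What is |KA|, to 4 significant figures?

53.05

Checks: KL at 110.0° ✓; |LA| = 40.60 ✓; |AZ| = 51.90 ✓.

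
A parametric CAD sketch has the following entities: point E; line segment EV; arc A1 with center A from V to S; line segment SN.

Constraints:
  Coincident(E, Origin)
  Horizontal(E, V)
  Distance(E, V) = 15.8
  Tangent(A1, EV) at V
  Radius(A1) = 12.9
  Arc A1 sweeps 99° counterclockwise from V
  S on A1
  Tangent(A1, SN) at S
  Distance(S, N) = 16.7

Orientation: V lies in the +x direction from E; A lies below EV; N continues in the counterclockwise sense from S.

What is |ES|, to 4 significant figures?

15.23

E is at the origin; E and V share the same y with |EV| = 15.8 and V on the +x side, so V = (15.80, 0.000). A1 meets EV tangentially, so AV is at right angles to EV, so A = V + (0, -12.9) = (15.80, -12.90). On A1, V sits at bearing 90° from A; a 99° counterclockwise sweep puts S at bearing 189°, so S = A + 12.9·(cos 189°, sin 189°) = (3.059, -14.92). Then |ES| = |S − E| = 15.23.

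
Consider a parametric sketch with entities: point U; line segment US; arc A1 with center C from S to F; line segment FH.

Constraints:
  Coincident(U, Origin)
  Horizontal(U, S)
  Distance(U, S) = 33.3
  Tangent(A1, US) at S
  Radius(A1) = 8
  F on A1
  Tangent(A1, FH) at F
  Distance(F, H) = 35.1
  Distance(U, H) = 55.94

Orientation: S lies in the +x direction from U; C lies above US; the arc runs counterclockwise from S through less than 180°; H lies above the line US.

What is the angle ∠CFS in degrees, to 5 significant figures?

39.593°

Checks: U.y = 0.00, S.y = 0.00 ✓; |CF| = 8.000 ✓; ∠(CF, FH) = 90.00° ✓; |FH| = 35.10 ✓; |UH| = 55.94 ✓.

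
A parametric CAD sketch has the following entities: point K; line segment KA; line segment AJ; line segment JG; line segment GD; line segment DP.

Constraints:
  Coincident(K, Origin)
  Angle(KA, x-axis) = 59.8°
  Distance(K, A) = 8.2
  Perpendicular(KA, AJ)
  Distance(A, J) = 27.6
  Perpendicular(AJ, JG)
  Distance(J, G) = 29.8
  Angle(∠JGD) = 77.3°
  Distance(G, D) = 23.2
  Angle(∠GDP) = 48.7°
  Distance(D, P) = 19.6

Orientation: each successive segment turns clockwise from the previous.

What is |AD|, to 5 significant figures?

25.194

K is at the origin; KA runs at 59.8° with length 8.2, so A = (4.1248, 7.0871). The perpendicularity gives AJ at right angles to KA, so AJ runs at -30.200°; with |AJ| = 27.6, J = (27.979, -6.7963). AJ is perpendicular to JG, so JG runs at -120.20°; with |JG| = 29.8, G = (12.989, -32.552). ∠JGD = 77.3° gives GD at 137.10° from the x-axis; with |GD| = 23.2, D = (-4.0062, -16.759). Then |AD| = |D − A| = 25.194.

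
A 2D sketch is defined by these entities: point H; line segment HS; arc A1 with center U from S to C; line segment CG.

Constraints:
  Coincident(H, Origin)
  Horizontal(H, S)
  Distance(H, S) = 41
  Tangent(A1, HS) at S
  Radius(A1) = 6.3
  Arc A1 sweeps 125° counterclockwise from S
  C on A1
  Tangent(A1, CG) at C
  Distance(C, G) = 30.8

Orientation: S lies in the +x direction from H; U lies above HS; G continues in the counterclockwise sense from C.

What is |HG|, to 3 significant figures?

45.2

H is at the origin; H and S share the same y with |HS| = 41.0 and S on the +x side, so S = (41.0, 0.00). The tangent condition forces US to be normal to HS, so U = S + (0, 6.3) = (41.0, 6.30). On A1, S sits at bearing -90° from U; a 125° counterclockwise sweep puts C at bearing 35°, so C = U + 6.3·(cos 35°, sin 35°) = (46.2, 9.91). A1 meets CG tangentially, so UC is at right angles to CG, so CG runs along (−sin 35°, cos 35°); with |CG| = 30.8, G = (28.5, 35.1). Then |HG| = |G − H| = 45.2.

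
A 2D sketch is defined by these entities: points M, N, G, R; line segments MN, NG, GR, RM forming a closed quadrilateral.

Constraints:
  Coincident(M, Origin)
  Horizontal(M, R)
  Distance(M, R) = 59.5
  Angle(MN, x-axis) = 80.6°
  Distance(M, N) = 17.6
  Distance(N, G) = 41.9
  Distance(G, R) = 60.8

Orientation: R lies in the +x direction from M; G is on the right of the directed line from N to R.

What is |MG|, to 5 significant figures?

24.827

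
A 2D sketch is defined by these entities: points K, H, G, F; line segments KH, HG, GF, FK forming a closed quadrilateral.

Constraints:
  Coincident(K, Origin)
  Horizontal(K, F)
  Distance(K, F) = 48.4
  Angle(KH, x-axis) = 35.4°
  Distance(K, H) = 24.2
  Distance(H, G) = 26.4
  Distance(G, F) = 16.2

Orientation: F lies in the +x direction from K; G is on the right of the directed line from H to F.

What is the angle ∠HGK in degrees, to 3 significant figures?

43.4°

K is at the origin; KF is horizontal with |KF| = 48.4 and F in +x, so F = (48.4, 0). KH runs at 35.4° with |KH| = 24.2, so H = (19.7, 14.0). G is determined by |HG| = 26.4 and |GF| = 16.2 together: it lies at the intersection of circle(H, 26.4) and circle(F, 16.2). With |HF| = 31.9, the foot of the radical line on HF is 22.8 from H and the perpendicular offset is √(26.4² − 22.8²) = 13.4. Taking the right-of-HF solution: G = (34.3, -7.99).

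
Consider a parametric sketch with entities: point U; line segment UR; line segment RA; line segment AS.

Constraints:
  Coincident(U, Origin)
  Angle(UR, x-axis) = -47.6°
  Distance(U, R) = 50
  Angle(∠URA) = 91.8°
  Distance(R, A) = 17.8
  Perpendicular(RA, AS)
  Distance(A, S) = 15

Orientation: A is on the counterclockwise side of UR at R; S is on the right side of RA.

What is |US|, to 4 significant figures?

67.80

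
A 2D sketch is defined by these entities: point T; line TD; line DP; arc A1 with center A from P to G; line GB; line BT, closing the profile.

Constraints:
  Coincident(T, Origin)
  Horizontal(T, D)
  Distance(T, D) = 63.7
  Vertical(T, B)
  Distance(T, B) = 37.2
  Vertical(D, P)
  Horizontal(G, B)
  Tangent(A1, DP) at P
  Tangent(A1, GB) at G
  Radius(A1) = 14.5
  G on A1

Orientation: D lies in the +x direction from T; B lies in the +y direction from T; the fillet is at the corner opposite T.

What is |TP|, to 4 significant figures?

67.62

T is at the origin; TD is horizontal with |TD| = 63.7 and D on the +x side, so D = (63.70, 0.000). T and B share the same x with |TB| = 37.2 and B on the +y side, so B = (0.000, 37.20). The virtual corner opposite T is at (63.70, 37.20). The tangent condition forces AP to be normal to DP and A1 meets GB tangentially, so AG is at right angles to GB, with radius 14.5, so the center A sits 14.5 in from both sides at A = (49.20, 22.70). That places the tangent points at P = (63.70, 22.70) on DP and G = (49.20, 37.20) on GB. Then |TP| = |P − T| = 67.62.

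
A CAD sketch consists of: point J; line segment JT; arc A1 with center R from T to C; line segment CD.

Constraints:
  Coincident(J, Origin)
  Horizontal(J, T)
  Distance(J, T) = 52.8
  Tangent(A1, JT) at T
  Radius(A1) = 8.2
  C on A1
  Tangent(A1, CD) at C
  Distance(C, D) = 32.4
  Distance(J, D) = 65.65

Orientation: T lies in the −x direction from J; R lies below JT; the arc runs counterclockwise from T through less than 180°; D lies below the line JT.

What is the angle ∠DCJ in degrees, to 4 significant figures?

82.39°

J is at the origin; J and T share the same y with |JT| = 52.8 and T on the −x side, so T = (-52.80, 0.000). Tangency of A1 to JT means the radius RT is perpendicular to JT, so R = T + (0, -8.2) = (-52.80, -8.200). Since RC ⟂ CD (tangency), |RD| = √(8.2² + 32.4²) = 33.42 regardless of where C sits on A1. So D lies on both circle(J, 65.65) and circle(R, 33.42); the below-JT intersection is D = (-50.82, -41.56). C is the foot of the tangent from D: C = (-60.62, -10.68).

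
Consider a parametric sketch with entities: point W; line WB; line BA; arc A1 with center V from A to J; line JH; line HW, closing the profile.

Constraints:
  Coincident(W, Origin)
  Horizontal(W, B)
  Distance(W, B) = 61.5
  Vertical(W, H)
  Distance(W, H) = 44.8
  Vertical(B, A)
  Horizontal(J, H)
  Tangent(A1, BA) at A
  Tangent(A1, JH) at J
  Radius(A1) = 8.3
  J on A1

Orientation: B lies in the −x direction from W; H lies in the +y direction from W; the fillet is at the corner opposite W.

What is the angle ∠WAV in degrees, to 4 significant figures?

30.69°

W is at the origin; W and B share the same y with |WB| = 61.5 and B on the −x side, so B = (-61.50, 0.000). W and H share the same x with |WH| = 44.8 and H on the +y side, so H = (0.000, 44.80). The virtual corner opposite W is at (-61.50, 44.80). The tangent condition forces VA to be normal to BA and the tangent condition forces VJ to be normal to JH, with radius 8.3, so the center V sits 8.3 in from both sides at V = (-53.20, 36.50). That places the tangent points at A = (-61.50, 36.50) on BA and J = (-53.20, 44.80) on JH. Then cos ∠WAV = AW·AV / (|AW||AV|), giving 30.69°.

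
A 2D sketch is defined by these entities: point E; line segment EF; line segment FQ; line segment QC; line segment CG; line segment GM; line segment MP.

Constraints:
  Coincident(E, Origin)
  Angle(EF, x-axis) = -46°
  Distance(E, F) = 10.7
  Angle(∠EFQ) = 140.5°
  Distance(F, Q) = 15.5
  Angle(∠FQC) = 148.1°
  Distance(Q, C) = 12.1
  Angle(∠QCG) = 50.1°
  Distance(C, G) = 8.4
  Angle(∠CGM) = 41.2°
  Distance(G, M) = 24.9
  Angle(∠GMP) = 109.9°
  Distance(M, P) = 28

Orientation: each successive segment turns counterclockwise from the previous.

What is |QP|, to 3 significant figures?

43.1

E is at the origin; EF runs at -46.0° with length 10.7, so F = (7.43, -7.70). ∠EFQ = 140.5° gives FQ at -6.50° from the x-axis; with |FQ| = 15.5, Q = (22.8, -9.45). ∠FQC = 148.1° gives QC at 25.4° from the x-axis; with |QC| = 12.1, C = (33.8, -4.26). ∠QCG = 50.1° gives CG at 155° from the x-axis; with |CG| = 8.4, G = (26.1, -0.751). ∠CGM = 41.2° gives GM at -65.9° from the x-axis; with |GM| = 24.9, M = (36.3, -23.5). ∠GMP = 109.9° gives MP at 4.20° from the x-axis; with |MP| = 28.0, P = (64.2, -21.4). Then |QP| = |P − Q| = 43.1.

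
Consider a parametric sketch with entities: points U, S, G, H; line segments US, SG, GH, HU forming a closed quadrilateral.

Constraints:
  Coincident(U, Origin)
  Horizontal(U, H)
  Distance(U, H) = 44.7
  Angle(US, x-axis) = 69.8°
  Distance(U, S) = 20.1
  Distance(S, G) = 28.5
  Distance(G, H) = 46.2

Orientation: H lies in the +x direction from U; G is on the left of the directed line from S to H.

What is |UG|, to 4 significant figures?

48.06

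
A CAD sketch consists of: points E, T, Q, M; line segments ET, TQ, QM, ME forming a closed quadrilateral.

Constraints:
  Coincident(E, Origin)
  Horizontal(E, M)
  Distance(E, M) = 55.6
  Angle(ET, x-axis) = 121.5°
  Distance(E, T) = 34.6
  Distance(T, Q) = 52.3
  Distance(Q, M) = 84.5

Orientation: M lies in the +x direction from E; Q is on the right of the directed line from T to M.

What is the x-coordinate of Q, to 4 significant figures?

-25.93

Checks: |TQ| = 52.30 ✓; |QM| = 84.50 ✓.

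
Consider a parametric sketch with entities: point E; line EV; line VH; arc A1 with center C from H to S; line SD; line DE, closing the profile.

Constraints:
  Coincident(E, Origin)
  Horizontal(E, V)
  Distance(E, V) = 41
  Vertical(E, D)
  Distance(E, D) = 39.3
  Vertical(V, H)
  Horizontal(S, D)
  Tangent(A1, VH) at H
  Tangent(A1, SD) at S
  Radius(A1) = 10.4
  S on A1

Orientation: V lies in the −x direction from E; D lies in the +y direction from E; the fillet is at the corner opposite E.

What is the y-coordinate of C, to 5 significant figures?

28.900

E is at the origin; E and V share the same y with |EV| = 41.0 and V on the −x side, so V = (-41.000, 0.0000). E and D share the same x with |ED| = 39.3 and D on the +y side, so D = (0.0000, 39.300). The virtual corner opposite E is at (-41.000, 39.300). Since A1 is tangent to VH there, CH ⟂ VH and tangency of A1 to SD means the radius CS is perpendicular to SD, with radius 10.4, so the center C sits 10.4 in from both sides at C = (-30.600, 28.900). So C.y = 28.900.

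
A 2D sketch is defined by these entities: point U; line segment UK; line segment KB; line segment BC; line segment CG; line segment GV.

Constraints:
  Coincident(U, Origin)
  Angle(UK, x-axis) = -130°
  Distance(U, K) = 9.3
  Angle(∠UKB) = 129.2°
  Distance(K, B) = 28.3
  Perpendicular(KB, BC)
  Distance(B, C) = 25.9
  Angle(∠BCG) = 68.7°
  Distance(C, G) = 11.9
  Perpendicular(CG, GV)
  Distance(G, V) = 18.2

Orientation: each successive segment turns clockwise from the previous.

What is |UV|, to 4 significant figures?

29.81

∠BCG = 68.7° gives CG at -22.10° from the x-axis; with |CG| = 11.9, G = (-22.89, 14.69). CG ⟂ GV, so GV runs at -112.1°; with |GV| = 18.2, V = (-29.74, -2.171). Then |UV| = |V − U| = 29.81.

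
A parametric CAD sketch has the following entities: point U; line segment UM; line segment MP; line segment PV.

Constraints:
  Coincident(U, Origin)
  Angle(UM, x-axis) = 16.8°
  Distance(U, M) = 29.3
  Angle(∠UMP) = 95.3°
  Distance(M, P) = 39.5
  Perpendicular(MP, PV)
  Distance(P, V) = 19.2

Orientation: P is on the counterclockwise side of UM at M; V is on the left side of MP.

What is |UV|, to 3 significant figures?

43.4

U is at the origin; UM runs at 16.8° with length 29.3, so M = 29.3·(cos 16.8°, sin 16.8°) = (28.0, 8.47). ∠UMP = 95.3°, so MP runs at 16.8° + (180° − 95.3°) = 102° from the x-axis; with |MP| = 39.5, P = M + 39.5·(cos 102°, sin 102°) = (20.2, 47.2). The perpendicularity gives PV at right angles to MP; with |PV| = 19.2 on the left of MP, V = P + 19.2·(-0.980, -0.199) = (1.36, 43.3). Then |UV| = |V − U| = 43.4.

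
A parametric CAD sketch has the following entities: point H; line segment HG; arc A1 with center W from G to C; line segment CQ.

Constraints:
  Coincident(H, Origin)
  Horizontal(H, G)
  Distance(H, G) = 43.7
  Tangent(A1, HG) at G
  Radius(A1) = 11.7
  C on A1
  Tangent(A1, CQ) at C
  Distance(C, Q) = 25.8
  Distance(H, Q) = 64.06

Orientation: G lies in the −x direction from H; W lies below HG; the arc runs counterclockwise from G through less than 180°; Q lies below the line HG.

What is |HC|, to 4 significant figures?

56.90

H is at the origin; H and G share the same y with |HG| = 43.7 and G on the −x side, so G = (-43.70, 0.000). Tangency of A1 to HG means the radius WG is perpendicular to HG, so W = G + (0, -11.7) = (-43.70, -11.70). Since WC ⟂ CQ (tangency), |WQ| = √(11.7² + 25.8²) = 28.33 regardless of where C sits on A1. So Q lies on both circle(H, 64.06) and circle(W, 28.33); the below-HG intersection is Q = (-50.71, -39.15). C is the foot of the tangent from Q: C = (-55.22, -13.75).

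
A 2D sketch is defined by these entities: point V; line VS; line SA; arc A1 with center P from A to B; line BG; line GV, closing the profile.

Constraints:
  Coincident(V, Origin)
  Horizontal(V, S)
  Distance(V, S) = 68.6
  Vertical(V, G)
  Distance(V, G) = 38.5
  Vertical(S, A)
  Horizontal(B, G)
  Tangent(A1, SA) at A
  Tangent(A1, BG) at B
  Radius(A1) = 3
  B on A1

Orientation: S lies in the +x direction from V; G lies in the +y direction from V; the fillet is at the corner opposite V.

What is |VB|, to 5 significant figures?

76.063

V is at the origin; V and S share the same y with |VS| = 68.6 and S on the +x side, so S = (68.600, 0.0000). VG is vertical with |VG| = 38.5 and G on the +y side, so G = (0.0000, 38.500). The virtual corner opposite V is at (68.600, 38.500). A1 meets SA tangentially, so PA is at right angles to SA and since A1 is tangent to BG there, PB ⟂ BG, with radius 3.0, so the center P sits 3.0 in from both sides at P = (65.600, 35.500). That places the tangent points at A = (68.600, 35.500) on SA and B = (65.600, 38.500) on BG. Then |VB| = |B − V| = 76.063.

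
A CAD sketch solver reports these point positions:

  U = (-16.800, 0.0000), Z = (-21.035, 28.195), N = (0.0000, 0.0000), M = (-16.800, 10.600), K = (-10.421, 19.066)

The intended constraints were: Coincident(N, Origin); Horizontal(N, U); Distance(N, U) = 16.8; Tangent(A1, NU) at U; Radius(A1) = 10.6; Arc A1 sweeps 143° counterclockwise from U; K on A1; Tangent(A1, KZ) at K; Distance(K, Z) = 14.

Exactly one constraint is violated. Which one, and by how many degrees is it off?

Tangent(A1, KZ) at K — off by 3.70°.

N = (0.00, 0.00) ✓; N.y = 0.00, U.y = 0.00 ✓; |NU| = 16.80 ✓; ∠(MU, UN) = 90.00° ✓; |MU| = 10.60 ✓; bearing(M→K) − bearing(M→U) = 143.0° ✓; |MK| = 10.60 ✓; ∠(MK, KZ) = 93.70° ✗; |KZ| = 14.00 ✓.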